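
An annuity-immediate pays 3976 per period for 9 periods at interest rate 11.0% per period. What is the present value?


PV = PMT * (1 - (1+i)^(-n)) / i
= 3976 * (1 - (1+0.11)^(-9)) / 0.11
= 3976 * (1 - 0.390925) / 0.11
= 3976 * 5.537048
= 22015.301


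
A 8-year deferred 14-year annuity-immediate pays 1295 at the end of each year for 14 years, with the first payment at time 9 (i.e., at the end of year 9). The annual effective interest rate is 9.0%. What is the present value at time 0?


PV at time 8 of the 14-year annuity-immediate:
a_n = 1295 * (1-(1+0.09)^(-14))/0.09 = 10083.0648
Discount back 8 years to time 0:
PV = 10083.0648 * (1+0.09)^(-8)
= 10083.0648 * 0.501866
= 5060.3502


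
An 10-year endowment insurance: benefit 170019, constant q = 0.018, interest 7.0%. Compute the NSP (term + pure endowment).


Term component = 20034.3426
Pure endowment = 10_p_x * v^10 * benefit = 0.833902 * 0.508349 * 170019 = 72073.3251
NSP = 92107.6677


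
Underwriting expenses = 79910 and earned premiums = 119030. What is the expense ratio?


Expense ratio = expenses / premiums
= 79910 / 119030
= 0.6713


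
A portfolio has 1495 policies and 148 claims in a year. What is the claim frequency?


frequency = claims / policies
= 148 / 1495
= 0.099


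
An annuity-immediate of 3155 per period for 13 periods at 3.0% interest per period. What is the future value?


FV = PMT * ((1+i)^n - 1) / i
= 3155 * ((1.03)^13 - 1) / 0.03
= 3155 * (1.468534 - 1) / 0.03
= 49274.1289


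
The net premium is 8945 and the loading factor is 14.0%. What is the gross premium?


Gross = net * (1 + loading)
= 8945 * (1 + 0.14)
= 8945 * 1.14
= 10197.3


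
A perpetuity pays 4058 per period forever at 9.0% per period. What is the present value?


PV = PMT / i
= 4058 / 0.09
= 45088.8889


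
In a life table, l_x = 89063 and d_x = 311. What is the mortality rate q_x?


q_x = d_x / l_x
= 311 / 89063
= 0.0035


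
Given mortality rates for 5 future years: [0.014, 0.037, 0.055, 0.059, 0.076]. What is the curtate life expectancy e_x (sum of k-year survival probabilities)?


e_x = sum_{k=1}^{n} k_p_x
k_p_x values:
  1_p_x = 0.986
  2_p_x = 0.949518
  3_p_x = 0.897295
  4_p_x = 0.844354
  5_p_x = 0.780183
e_x = 4.4573


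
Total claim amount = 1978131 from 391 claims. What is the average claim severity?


severity = total / number
= 1978131 / 391
= 5059.1586


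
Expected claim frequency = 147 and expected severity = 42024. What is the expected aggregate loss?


E[S] = E[N] * E[X]
= 147 * 42024
= 6.1775e+06


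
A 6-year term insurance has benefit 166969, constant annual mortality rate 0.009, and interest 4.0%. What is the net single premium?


NSP = benefit * sum_{k=0}^{n-1} k_p_x * q * v^(k+1)
With constant q=0.009, v=0.961538
Sum = 0.046178
NSP = 166969 * 0.046178
= 7710.298


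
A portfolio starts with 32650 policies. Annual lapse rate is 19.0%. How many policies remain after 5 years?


remaining = initial * (1 - lapse)^years
= 32650 * (1 - 0.19)^5
= 32650 * 0.348678
= 11384.3511


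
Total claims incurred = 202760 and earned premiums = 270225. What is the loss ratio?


Loss ratio = claims / premiums
= 202760 / 270225
= 0.7503


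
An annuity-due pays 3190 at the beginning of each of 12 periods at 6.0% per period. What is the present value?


PV_due = PMT * (1-(1+i)^(-n))/i * (1+i)
PV_immediate = 26744.4622
PV_due = 26744.4622 * 1.06
= 28349.1299


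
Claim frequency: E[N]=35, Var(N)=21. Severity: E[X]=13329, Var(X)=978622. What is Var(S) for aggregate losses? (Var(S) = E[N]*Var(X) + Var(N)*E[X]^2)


Var(S) = E[N]*Var(X) + Var(N)*E[X]^2
= 35*978622 + 21*13329^2
= 34251770 + 3730907061
= 3.7652e+09


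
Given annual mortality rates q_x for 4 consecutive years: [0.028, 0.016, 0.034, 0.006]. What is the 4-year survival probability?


p_k = 1 - q_k for each year
Survival = product of (1 - q_k)
= 0.972 * 0.984 * 0.966 * 0.994
= 0.9184


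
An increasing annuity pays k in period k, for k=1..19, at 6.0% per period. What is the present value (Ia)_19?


(Ia)_n = sum_{k=1}^{n} k * v^k, v = 1/(1+i)
v = 0.943396
Sum computed term by term:
(Ia)_19 = 92.4643


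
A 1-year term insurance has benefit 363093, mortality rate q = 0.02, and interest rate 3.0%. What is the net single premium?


NSP = benefit * q * v
v = 1/(1+i) = 0.970874
NSP = 363093 * 0.02 * 0.970874
= 7050.3495


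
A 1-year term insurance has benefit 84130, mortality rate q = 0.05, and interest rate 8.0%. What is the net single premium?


NSP = benefit * q * v
v = 1/(1+i) = 0.925926
NSP = 84130 * 0.05 * 0.925926
= 3894.9074


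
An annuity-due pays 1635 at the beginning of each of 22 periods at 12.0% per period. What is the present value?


PV_due = PMT * (1-(1+i)^(-n))/i * (1+i)
PV_immediate = 12498.9958
PV_due = 12498.9958 * 1.12
= 13998.8753


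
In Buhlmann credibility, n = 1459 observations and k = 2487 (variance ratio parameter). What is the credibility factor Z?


Z = n / (n + k)
= 1459 / (1459 + 2487)
= 1459 / 3946
= 0.3697


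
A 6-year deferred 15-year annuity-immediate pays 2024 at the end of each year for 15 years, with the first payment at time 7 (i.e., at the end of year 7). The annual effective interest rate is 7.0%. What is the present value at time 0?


PV at time 6 of the 15-year annuity-immediate:
a_n = 2024 * (1-(1+0.07)^(-15))/0.07 = 18434.4179
Discount back 6 years to time 0:
PV = 18434.4179 * (1+0.07)^(-6)
= 18434.4179 * 0.666342
= 12283.631


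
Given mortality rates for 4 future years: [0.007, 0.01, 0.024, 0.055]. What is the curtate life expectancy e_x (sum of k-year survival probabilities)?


e_x = sum_{k=1}^{n} k_p_x
k_p_x values:
  1_p_x = 0.993
  2_p_x = 0.98307
  3_p_x = 0.959476
  4_p_x = 0.906705
e_x = 3.8423


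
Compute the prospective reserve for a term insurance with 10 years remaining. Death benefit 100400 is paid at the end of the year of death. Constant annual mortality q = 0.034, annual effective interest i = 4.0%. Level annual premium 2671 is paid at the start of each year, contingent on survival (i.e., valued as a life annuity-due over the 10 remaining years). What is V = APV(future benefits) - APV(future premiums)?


v = 1/(1+i) = 0.961538
APV(future benefits) per unit = sum_{k=0}^{9} k_p_x * q * v^(k+1) = 0.239833
APV(future benefits) = 100400 * 0.239833 = 24079.2125
Life annuity-due factor ä_{x:10} = sum_{k=0}^{9} k_p_x * v^k = 7.336062
APV(future premiums) = 2671 * 7.336062 = 19594.6214
V = 24079.2125 - 19594.6214
= 4484.5911


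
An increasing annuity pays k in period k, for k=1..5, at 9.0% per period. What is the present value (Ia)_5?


(Ia)_n = sum_{k=1}^{n} k * v^k, v = 1/(1+i)
v = 0.917431
Sum computed term by term:
(Ia)_5 = 11.0007


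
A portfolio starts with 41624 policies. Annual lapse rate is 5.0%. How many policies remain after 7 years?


remaining = initial * (1 - lapse)^years
= 41624 * (1 - 0.05)^7
= 41624 * 0.698337
= 29067.5916


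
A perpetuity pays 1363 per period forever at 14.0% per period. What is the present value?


PV = PMT / i
= 1363 / 0.14
= 9735.7143


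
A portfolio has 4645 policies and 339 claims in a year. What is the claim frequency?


frequency = claims / policies
= 339 / 4645
= 0.073


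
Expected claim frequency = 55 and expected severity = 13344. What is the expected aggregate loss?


E[S] = E[N] * E[X]
= 55 * 13344
= 733920


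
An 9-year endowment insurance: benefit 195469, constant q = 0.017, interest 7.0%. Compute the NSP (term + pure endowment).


Term component = 20390.369
Pure endowment = 9_p_x * v^9 * benefit = 0.857002 * 0.543934 * 195469 = 91118.2883
NSP = 111508.6572


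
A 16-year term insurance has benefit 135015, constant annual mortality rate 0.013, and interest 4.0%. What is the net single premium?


NSP = benefit * sum_{k=0}^{n-1} k_p_x * q * v^(k+1)
With constant q=0.013, v=0.961538
Sum = 0.139062
NSP = 135015 * 0.139062
= 18775.5209


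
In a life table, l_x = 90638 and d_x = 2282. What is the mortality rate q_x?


q_x = d_x / l_x
= 2282 / 90638
= 0.0252


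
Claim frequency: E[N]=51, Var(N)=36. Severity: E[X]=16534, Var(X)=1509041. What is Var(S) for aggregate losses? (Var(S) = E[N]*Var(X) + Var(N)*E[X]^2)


Var(S) = E[N]*Var(X) + Var(N)*E[X]^2
= 51*1509041 + 36*16534^2
= 76961091 + 9841433616
= 9.9184e+09


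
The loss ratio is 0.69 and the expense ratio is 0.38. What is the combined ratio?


Combined ratio = loss ratio + expense ratio
= 0.69 + 0.38
= 1.07


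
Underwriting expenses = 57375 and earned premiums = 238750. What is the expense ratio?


Expense ratio = expenses / premiums
= 57375 / 238750
= 0.2403


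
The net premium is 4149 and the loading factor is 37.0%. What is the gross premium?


Gross = net * (1 + loading)
= 4149 * (1 + 0.37)
= 4149 * 1.37
= 5684.13


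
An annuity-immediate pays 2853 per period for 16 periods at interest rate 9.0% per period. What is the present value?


PV = PMT * (1 - (1+i)^(-n)) / i
= 2853 * (1 - (1+0.09)^(-16)) / 0.09
= 2853 * (1 - 0.25187) / 0.09
= 2853 * 8.312558
= 23715.7285


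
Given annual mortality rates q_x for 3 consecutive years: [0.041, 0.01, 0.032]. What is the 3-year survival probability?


p_k = 1 - q_k for each year
Survival = product of (1 - q_k)
= 0.959 * 0.99 * 0.968
= 0.919


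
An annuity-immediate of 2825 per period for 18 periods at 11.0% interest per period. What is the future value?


FV = PMT * ((1+i)^n - 1) / i
= 2825 * ((1.11)^18 - 1) / 0.11
= 2825 * (6.543553 - 1) / 0.11
= 142368.5178


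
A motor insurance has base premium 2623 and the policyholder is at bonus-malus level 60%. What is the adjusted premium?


adjusted = base * BM_level / 100
= 2623 * 60 / 100
= 2623 * 0.6
= 1573.8


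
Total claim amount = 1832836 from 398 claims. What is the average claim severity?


severity = total / number
= 1832836 / 398
= 4605.1156


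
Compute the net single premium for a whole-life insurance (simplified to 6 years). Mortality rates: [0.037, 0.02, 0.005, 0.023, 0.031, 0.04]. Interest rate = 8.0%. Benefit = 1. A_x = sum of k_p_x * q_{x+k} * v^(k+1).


v = 0.925926
Year 0: k_p_x=1.0, q=0.037, term=0.034259
Year 1: k_p_x=0.963, q=0.02, term=0.016512
Year 2: k_p_x=0.94374, q=0.005, term=0.003746
Year 3: k_p_x=0.939021, q=0.023, term=0.015875
Year 4: k_p_x=0.917424, q=0.031, term=0.019356
Year 5: k_p_x=0.888984, q=0.04, term=0.022408
A_x = 0.1122


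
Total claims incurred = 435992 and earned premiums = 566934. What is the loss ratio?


Loss ratio = claims / premiums
= 435992 / 566934
= 0.769


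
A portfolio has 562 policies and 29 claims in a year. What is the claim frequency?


frequency = claims / policies
= 29 / 562
= 0.0516


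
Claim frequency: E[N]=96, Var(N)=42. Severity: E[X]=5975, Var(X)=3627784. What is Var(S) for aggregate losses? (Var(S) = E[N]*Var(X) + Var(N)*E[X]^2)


Var(S) = E[N]*Var(X) + Var(N)*E[X]^2
= 96*3627784 + 42*5975^2
= 348267264 + 1499426250
= 1.8477e+09


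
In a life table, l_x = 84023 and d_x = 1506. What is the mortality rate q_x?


q_x = d_x / l_x
= 1506 / 84023
= 0.0179


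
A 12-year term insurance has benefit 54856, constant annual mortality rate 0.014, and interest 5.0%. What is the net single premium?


NSP = benefit * sum_{k=0}^{n-1} k_p_x * q * v^(k+1)
With constant q=0.014, v=0.952381
Sum = 0.115901
NSP = 54856 * 0.115901
= 6357.8733


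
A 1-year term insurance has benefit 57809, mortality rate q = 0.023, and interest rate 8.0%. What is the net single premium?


NSP = benefit * q * v
v = 1/(1+i) = 0.925926
NSP = 57809 * 0.023 * 0.925926
= 1231.1176


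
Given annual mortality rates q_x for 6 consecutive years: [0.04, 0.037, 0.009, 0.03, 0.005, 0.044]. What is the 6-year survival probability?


p_k = 1 - q_k for each year
Survival = product of (1 - q_k)
= 0.96 * 0.963 * 0.991 * 0.97 * 0.995 * 0.956
= 0.8453


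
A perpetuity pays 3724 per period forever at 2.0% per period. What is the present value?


PV = PMT / i
= 3724 / 0.02
= 186200.0


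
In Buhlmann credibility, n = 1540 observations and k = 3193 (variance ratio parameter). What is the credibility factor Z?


Z = n / (n + k)
= 1540 / (1540 + 3193)
= 1540 / 4733
= 0.3254


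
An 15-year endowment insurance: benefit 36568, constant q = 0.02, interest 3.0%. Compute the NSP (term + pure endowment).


Term component = 7693.0383
Pure endowment = 15_p_x * v^15 * benefit = 0.738569 * 0.641862 * 36568 = 17335.4042
NSP = 25028.4425


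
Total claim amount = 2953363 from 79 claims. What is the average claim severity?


severity = total / number
= 2953363 / 79
= 37384.3418


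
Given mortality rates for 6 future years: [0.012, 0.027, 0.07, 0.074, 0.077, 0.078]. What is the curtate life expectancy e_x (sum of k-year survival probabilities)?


e_x = sum_{k=1}^{n} k_p_x
k_p_x values:
  1_p_x = 0.988
  2_p_x = 0.961324
  3_p_x = 0.894031
  4_p_x = 0.827873
  5_p_x = 0.764127
  6_p_x = 0.704525
e_x = 5.1399


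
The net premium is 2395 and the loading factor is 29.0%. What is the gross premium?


Gross = net * (1 + loading)
= 2395 * (1 + 0.29)
= 2395 * 1.29
= 3089.55


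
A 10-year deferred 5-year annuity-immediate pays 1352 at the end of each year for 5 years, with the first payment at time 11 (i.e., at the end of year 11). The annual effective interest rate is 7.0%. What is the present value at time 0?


PV at time 10 of the 5-year annuity-immediate:
a_n = 1352 * (1-(1+0.07)^(-5))/0.07 = 5543.4669
Discount back 10 years to time 0:
PV = 5543.4669 * (1+0.07)^(-10)
= 5543.4669 * 0.508349
= 2818.0175


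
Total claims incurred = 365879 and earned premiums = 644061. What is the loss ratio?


Loss ratio = claims / premiums
= 365879 / 644061
= 0.5681


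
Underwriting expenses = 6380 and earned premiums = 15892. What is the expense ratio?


Expense ratio = expenses / premiums
= 6380 / 15892
= 0.4015


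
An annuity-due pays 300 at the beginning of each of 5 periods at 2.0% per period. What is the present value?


PV_due = PMT * (1-(1+i)^(-n))/i * (1+i)
PV_immediate = 1414.0379
PV_due = 1414.0379 * 1.02
= 1442.3186


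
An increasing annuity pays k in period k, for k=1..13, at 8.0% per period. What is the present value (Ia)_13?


(Ia)_n = sum_{k=1}^{n} k * v^k, v = 1/(1+i)
v = 0.925926
Sum computed term by term:
(Ia)_13 = 46.9501


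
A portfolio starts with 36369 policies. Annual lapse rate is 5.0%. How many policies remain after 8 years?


remaining = initial * (1 - lapse)^years
= 36369 * (1 - 0.05)^8
= 36369 * 0.66342
= 24127.9377


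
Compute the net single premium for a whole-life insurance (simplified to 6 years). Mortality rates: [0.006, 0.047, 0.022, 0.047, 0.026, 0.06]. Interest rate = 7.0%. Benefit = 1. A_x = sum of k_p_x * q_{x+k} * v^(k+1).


v = 0.934579
Year 0: k_p_x=1.0, q=0.006, term=0.005607
Year 1: k_p_x=0.994, q=0.047, term=0.040805
Year 2: k_p_x=0.947282, q=0.022, term=0.017012
Year 3: k_p_x=0.926442, q=0.047, term=0.033219
Year 4: k_p_x=0.882899, q=0.026, term=0.016367
Year 5: k_p_x=0.859944, q=0.06, term=0.034381
A_x = 0.1474


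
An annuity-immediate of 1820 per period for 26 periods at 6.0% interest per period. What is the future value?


FV = PMT * ((1+i)^n - 1) / i
= 1820 * ((1.06)^26 - 1) / 0.06
= 1820 * (4.549383 - 1) / 0.06
= 107664.6165


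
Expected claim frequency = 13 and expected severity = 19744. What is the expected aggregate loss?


E[S] = E[N] * E[X]
= 13 * 19744
= 256672


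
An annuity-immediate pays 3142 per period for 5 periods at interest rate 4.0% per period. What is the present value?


PV = PMT * (1 - (1+i)^(-n)) / i
= 3142 * (1 - (1+0.04)^(-5)) / 0.04
= 3142 * (1 - 0.821927) / 0.04
= 3142 * 4.451822
= 13987.6258


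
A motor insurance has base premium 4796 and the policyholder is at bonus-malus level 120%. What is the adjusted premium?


adjusted = base * BM_level / 100
= 4796 * 120 / 100
= 4796 * 1.2
= 5755.2


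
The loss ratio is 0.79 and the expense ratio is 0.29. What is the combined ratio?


Combined ratio = loss ratio + expense ratio
= 0.79 + 0.29
= 1.08


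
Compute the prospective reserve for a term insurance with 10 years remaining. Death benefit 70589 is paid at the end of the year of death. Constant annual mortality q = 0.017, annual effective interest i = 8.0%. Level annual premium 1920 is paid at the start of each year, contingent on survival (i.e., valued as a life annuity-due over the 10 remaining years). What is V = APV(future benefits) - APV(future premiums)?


v = 1/(1+i) = 0.925926
APV(future benefits) per unit = sum_{k=0}^{9} k_p_x * q * v^(k+1) = 0.106871
APV(future benefits) = 70589 * 0.106871 = 7543.8841
Life annuity-due factor ä_{x:10} = sum_{k=0}^{9} k_p_x * v^k = 6.789422
APV(future premiums) = 1920 * 6.789422 = 13035.6905
V = 7543.8841 - 13035.6905
= -5491.8064


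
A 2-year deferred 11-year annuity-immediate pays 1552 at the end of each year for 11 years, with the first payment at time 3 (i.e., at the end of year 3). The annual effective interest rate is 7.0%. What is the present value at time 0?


PV at time 2 of the 11-year annuity-immediate:
a_n = 1552 * (1-(1+0.07)^(-11))/0.07 = 11637.9426
Discount back 2 years to time 0:
PV = 11637.9426 * (1+0.07)^(-2)
= 11637.9426 * 0.873439
= 10165.0298


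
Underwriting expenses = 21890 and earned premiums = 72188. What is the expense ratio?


Expense ratio = expenses / premiums
= 21890 / 72188
= 0.3032


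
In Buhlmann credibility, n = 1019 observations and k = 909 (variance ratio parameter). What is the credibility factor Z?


Z = n / (n + k)
= 1019 / (1019 + 909)
= 1019 / 1928
= 0.5285


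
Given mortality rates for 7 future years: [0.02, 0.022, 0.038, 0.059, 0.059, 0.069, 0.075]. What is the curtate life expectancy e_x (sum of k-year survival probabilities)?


e_x = sum_{k=1}^{n} k_p_x
k_p_x values:
  1_p_x = 0.98
  2_p_x = 0.95844
  3_p_x = 0.922019
  4_p_x = 0.86762
  5_p_x = 0.816431
  6_p_x = 0.760097
  7_p_x = 0.70309
e_x = 6.0077


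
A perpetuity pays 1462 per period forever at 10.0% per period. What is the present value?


PV = PMT / i
= 1462 / 0.1
= 14620.0


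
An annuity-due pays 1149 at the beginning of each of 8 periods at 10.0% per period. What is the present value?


PV_due = PMT * (1-(1+i)^(-n))/i * (1+i)
PV_immediate = 6129.8302
PV_due = 6129.8302 * 1.1
= 6742.8132


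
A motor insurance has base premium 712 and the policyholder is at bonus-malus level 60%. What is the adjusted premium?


adjusted = base * BM_level / 100
= 712 * 60 / 100
= 712 * 0.6
= 427.2


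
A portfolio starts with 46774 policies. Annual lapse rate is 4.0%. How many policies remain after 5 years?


remaining = initial * (1 - lapse)^years
= 46774 * (1 - 0.04)^5
= 46774 * 0.815373
= 38138.2426


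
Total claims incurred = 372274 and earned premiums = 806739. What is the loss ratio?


Loss ratio = claims / premiums
= 372274 / 806739
= 0.4615


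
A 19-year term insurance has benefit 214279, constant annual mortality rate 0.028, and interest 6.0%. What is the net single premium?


NSP = benefit * sum_{k=0}^{n-1} k_p_x * q * v^(k+1)
With constant q=0.028, v=0.943396
Sum = 0.256873
NSP = 214279 * 0.256873
= 55042.4893


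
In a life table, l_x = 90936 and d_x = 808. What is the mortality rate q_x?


q_x = d_x / l_x
= 808 / 90936
= 0.0089


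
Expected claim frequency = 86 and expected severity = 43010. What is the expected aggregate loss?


E[S] = E[N] * E[X]
= 86 * 43010
= 3.6989e+06


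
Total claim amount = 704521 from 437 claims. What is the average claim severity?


severity = total / number
= 704521 / 437
= 1612.1762


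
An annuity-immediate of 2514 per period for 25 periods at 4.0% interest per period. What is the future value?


FV = PMT * ((1+i)^n - 1) / i
= 2514 * ((1.04)^25 - 1) / 0.04
= 2514 * (2.665836 - 1) / 0.04
= 104697.8134


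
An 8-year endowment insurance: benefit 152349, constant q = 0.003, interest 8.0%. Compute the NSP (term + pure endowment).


Term component = 2602.2066
Pure endowment = 8_p_x * v^8 * benefit = 0.97625 * 0.540269 * 152349 = 80354.6161
NSP = 82956.8227


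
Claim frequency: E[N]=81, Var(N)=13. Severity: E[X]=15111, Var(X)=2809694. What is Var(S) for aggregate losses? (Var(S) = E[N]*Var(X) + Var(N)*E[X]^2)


Var(S) = E[N]*Var(X) + Var(N)*E[X]^2
= 81*2809694 + 13*15111^2
= 227585214 + 2968450173
= 3.1960e+09


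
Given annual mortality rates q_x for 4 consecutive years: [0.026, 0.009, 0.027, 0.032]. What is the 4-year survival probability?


p_k = 1 - q_k for each year
Survival = product of (1 - q_k)
= 0.974 * 0.991 * 0.973 * 0.968
= 0.9091


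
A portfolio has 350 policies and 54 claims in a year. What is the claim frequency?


frequency = claims / policies
= 54 / 350
= 0.1543


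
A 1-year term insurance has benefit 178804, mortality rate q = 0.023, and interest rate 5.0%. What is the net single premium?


NSP = benefit * q * v
v = 1/(1+i) = 0.952381
NSP = 178804 * 0.023 * 0.952381
= 3916.659


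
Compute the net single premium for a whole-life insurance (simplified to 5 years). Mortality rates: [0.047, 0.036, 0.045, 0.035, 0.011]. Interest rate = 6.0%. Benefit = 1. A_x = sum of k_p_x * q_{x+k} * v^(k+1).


v = 0.943396
Year 0: k_p_x=1.0, q=0.047, term=0.04434
Year 1: k_p_x=0.953, q=0.036, term=0.030534
Year 2: k_p_x=0.918692, q=0.045, term=0.034711
Year 3: k_p_x=0.877351, q=0.035, term=0.024323
Year 4: k_p_x=0.846644, q=0.011, term=0.006959
A_x = 0.1409


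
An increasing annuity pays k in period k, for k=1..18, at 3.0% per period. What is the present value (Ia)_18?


(Ia)_n = sum_{k=1}^{n} k * v^k, v = 1/(1+i)
v = 0.970874
Sum computed term by term:
(Ia)_18 = 119.7672


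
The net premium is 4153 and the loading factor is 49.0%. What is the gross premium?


Gross = net * (1 + loading)
= 4153 * (1 + 0.49)
= 4153 * 1.49
= 6187.97


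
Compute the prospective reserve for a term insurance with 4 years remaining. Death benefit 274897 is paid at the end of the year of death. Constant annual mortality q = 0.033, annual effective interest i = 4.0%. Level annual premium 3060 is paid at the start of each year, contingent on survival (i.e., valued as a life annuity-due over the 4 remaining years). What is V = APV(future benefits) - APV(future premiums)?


v = 1/(1+i) = 0.961538
APV(future benefits) per unit = sum_{k=0}^{3} k_p_x * q * v^(k+1) = 0.114174
APV(future benefits) = 274897 * 0.114174 = 31386.0661
Life annuity-due factor ä_{x:4} = sum_{k=0}^{3} k_p_x * v^k = 3.598208
APV(future premiums) = 3060 * 3.598208 = 11010.517
V = 31386.0661 - 11010.517
= 20375.5491


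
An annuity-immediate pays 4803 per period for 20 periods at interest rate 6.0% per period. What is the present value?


PV = PMT * (1 - (1+i)^(-n)) / i
= 4803 * (1 - (1+0.06)^(-20)) / 0.06
= 4803 * (1 - 0.311805) / 0.06
= 4803 * 11.469921
= 55090.0316


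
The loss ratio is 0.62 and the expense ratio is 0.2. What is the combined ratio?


Combined ratio = loss ratio + expense ratio
= 0.62 + 0.2
= 0.82


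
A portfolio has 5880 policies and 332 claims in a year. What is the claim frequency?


frequency = claims / policies
= 332 / 5880
= 0.0565


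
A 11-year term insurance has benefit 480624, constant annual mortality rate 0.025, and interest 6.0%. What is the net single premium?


NSP = benefit * sum_{k=0}^{n-1} k_p_x * q * v^(k+1)
With constant q=0.025, v=0.943396
Sum = 0.176842
NSP = 480624 * 0.176842
= 84994.5743


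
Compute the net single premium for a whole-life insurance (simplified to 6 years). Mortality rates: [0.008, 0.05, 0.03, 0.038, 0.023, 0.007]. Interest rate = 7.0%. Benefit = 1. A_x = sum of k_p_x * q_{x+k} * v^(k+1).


v = 0.934579
Year 0: k_p_x=1.0, q=0.008, term=0.007477
Year 1: k_p_x=0.992, q=0.05, term=0.043323
Year 2: k_p_x=0.9424, q=0.03, term=0.023078
Year 3: k_p_x=0.914128, q=0.038, term=0.026501
Year 4: k_p_x=0.879391, q=0.023, term=0.014421
Year 5: k_p_x=0.859165, q=0.007, term=0.004007
A_x = 0.1188


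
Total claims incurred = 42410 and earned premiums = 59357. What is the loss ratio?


Loss ratio = claims / premiums
= 42410 / 59357
= 0.7145


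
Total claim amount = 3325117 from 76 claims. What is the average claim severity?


severity = total / number
= 3325117 / 76
= 43751.5395


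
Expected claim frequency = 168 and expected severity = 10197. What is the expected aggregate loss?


E[S] = E[N] * E[X]
= 168 * 10197
= 1.7131e+06


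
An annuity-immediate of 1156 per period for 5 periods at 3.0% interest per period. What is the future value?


FV = PMT * ((1+i)^n - 1) / i
= 1156 * ((1.03)^5 - 1) / 0.03
= 1156 * (1.159274 - 1) / 0.03
= 6137.361


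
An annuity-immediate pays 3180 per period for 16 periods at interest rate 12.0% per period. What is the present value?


PV = PMT * (1 - (1+i)^(-n)) / i
= 3180 * (1 - (1+0.12)^(-16)) / 0.12
= 3180 * (1 - 0.163122) / 0.12
= 3180 * 6.973986
= 22177.276


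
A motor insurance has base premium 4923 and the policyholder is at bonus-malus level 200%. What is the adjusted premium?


adjusted = base * BM_level / 100
= 4923 * 200 / 100
= 4923 * 2.0
= 9846.0


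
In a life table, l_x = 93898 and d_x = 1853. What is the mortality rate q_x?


q_x = d_x / l_x
= 1853 / 93898
= 0.0197


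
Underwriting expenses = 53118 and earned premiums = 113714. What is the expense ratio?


Expense ratio = expenses / premiums
= 53118 / 113714
= 0.4671


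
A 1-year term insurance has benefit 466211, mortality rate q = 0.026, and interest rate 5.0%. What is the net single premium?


NSP = benefit * q * v
v = 1/(1+i) = 0.952381
NSP = 466211 * 0.026 * 0.952381
= 11544.2724


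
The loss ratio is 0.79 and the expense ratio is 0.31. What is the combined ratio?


Combined ratio = loss ratio + expense ratio
= 0.79 + 0.31
= 1.1


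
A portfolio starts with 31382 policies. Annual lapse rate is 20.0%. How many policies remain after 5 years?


remaining = initial * (1 - lapse)^years
= 31382 * (1 - 0.2)^5
= 31382 * 0.32768
= 10283.2538


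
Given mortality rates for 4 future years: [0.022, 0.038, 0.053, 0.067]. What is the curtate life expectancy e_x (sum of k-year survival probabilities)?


e_x = sum_{k=1}^{n} k_p_x
k_p_x values:
  1_p_x = 0.978
  2_p_x = 0.940836
  3_p_x = 0.890972
  4_p_x = 0.831277
e_x = 3.6411


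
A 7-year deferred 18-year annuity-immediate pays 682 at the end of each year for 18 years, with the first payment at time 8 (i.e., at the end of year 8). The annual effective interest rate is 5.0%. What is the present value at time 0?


PV at time 7 of the 18-year annuity-immediate:
a_n = 682 * (1-(1+0.05)^(-18))/0.05 = 7972.2983
Discount back 7 years to time 0:
PV = 7972.2983 * (1+0.05)^(-7)
= 7972.2983 * 0.710681
= 5665.7635


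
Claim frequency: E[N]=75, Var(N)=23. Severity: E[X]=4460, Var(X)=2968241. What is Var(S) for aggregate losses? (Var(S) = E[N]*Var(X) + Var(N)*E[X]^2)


Var(S) = E[N]*Var(X) + Var(N)*E[X]^2
= 75*2968241 + 23*4460^2
= 222618075 + 457506800
= 6.8012e+08


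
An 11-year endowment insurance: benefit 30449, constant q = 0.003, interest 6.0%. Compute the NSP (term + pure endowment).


Term component = 710.9668
Pure endowment = 11_p_x * v^11 * benefit = 0.967491 * 0.526788 * 30449 = 15518.6971
NSP = 16229.6639


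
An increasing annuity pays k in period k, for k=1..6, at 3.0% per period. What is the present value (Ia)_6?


(Ia)_n = sum_{k=1}^{n} k * v^k, v = 1/(1+i)
v = 0.970874
Sum computed term by term:
(Ia)_6 = 18.4934


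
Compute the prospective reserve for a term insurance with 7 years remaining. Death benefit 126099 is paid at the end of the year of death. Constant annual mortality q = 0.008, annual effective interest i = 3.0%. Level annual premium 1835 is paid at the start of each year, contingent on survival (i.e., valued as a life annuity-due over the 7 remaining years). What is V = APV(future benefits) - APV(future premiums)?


v = 1/(1+i) = 0.970874
APV(future benefits) per unit = sum_{k=0}^{6} k_p_x * q * v^(k+1) = 0.048708
APV(future benefits) = 126099 * 0.048708 = 6142.0373
Life annuity-due factor ä_{x:7} = sum_{k=0}^{6} k_p_x * v^k = 6.271162
APV(future premiums) = 1835 * 6.271162 = 11507.583
V = 6142.0373 - 11507.583
= -5365.5457


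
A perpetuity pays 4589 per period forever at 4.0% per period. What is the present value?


PV = PMT / i
= 4589 / 0.04
= 114725.0


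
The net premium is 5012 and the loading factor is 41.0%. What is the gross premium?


Gross = net * (1 + loading)
= 5012 * (1 + 0.41)
= 5012 * 1.41
= 7066.92


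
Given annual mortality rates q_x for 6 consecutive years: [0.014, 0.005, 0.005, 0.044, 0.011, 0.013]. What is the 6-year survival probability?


p_k = 1 - q_k for each year
Survival = product of (1 - q_k)
= 0.986 * 0.995 * 0.995 * 0.956 * 0.989 * 0.987
= 0.9109


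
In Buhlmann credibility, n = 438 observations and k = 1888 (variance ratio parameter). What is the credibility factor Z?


Z = n / (n + k)
= 438 / (438 + 1888)
= 438 / 2326
= 0.1883


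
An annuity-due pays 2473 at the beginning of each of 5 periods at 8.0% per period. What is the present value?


PV_due = PMT * (1-(1+i)^(-n))/i * (1+i)
PV_immediate = 9873.9719
PV_due = 9873.9719 * 1.08
= 10663.8897


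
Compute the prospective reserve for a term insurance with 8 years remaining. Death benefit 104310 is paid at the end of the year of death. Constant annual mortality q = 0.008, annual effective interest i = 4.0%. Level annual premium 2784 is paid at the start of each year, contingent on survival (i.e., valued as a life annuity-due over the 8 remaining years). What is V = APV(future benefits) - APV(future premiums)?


v = 1/(1+i) = 0.961538
APV(future benefits) per unit = sum_{k=0}^{7} k_p_x * q * v^(k+1) = 0.052464
APV(future benefits) = 104310 * 0.052464 = 5472.5427
Life annuity-due factor ä_{x:8} = sum_{k=0}^{7} k_p_x * v^k = 6.820348
APV(future premiums) = 2784 * 6.820348 = 18987.8501
V = 5472.5427 - 18987.8501
= -13515.3074


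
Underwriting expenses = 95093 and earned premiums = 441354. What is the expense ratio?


Expense ratio = expenses / premiums
= 95093 / 441354
= 0.2155


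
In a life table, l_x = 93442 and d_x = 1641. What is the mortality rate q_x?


q_x = d_x / l_x
= 1641 / 93442
= 0.0176


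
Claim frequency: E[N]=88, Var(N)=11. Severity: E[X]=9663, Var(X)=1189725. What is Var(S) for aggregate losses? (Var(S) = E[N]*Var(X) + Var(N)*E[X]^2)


Var(S) = E[N]*Var(X) + Var(N)*E[X]^2
= 88*1189725 + 11*9663^2
= 104695800 + 1027109259
= 1.1318e+09


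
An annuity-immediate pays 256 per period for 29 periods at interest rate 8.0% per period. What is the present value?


PV = PMT * (1 - (1+i)^(-n)) / i
= 256 * (1 - (1+0.08)^(-29)) / 0.08
= 256 * (1 - 0.107328) / 0.08
= 256 * 11.158406
= 2856.5519


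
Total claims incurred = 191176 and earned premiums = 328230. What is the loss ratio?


Loss ratio = claims / premiums
= 191176 / 328230
= 0.5824


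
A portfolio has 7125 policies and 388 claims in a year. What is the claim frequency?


frequency = claims / policies
= 388 / 7125
= 0.0545


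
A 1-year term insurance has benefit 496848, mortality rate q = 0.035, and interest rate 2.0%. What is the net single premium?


NSP = benefit * q * v
v = 1/(1+i) = 0.980392
NSP = 496848 * 0.035 * 0.980392
= 17048.7059


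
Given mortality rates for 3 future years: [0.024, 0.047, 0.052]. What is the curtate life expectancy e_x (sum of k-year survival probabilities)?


e_x = sum_{k=1}^{n} k_p_x
k_p_x values:
  1_p_x = 0.976
  2_p_x = 0.930128
  3_p_x = 0.881761
e_x = 2.7879


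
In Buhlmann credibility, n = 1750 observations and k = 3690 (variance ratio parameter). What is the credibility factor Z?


Z = n / (n + k)
= 1750 / (1750 + 3690)
= 1750 / 5440
= 0.3217


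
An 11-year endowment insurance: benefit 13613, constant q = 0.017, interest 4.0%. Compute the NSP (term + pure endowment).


Term component = 1876.0314
Pure endowment = 11_p_x * v^11 * benefit = 0.828111 * 0.649581 * 13613 = 7322.777
NSP = 9198.8084


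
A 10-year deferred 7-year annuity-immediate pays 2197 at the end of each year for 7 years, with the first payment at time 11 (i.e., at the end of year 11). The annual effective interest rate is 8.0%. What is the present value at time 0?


PV at time 10 of the 7-year annuity-immediate:
a_n = 2197 * (1-(1+0.08)^(-7))/0.08 = 11438.395
Discount back 10 years to time 0:
PV = 11438.395 * (1+0.08)^(-10)
= 11438.395 * 0.463193
= 5298.1901


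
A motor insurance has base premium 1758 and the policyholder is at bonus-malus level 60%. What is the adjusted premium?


adjusted = base * BM_level / 100
= 1758 * 60 / 100
= 1758 * 0.6
= 1054.8


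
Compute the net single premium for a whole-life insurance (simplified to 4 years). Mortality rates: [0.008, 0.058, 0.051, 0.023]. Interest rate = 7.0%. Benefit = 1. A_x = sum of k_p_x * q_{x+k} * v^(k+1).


v = 0.934579
Year 0: k_p_x=1.0, q=0.008, term=0.007477
Year 1: k_p_x=0.992, q=0.058, term=0.050254
Year 2: k_p_x=0.934464, q=0.051, term=0.038903
Year 3: k_p_x=0.886806, q=0.023, term=0.01556
A_x = 0.1122


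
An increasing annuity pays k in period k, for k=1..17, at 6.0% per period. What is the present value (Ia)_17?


(Ia)_n = sum_{k=1}^{n} k * v^k, v = 1/(1+i)
v = 0.943396
Sum computed term by term:
(Ia)_17 = 79.8783


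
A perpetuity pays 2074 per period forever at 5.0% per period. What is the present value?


PV = PMT / i
= 2074 / 0.05
= 41480.0


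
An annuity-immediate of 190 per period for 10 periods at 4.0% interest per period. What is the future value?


FV = PMT * ((1+i)^n - 1) / i
= 190 * ((1.04)^10 - 1) / 0.04
= 190 * (1.480244 - 1) / 0.04
= 2281.1604


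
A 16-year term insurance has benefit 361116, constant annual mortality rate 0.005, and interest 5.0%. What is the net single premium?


NSP = benefit * sum_{k=0}^{n-1} k_p_x * q * v^(k+1)
With constant q=0.005, v=0.952381
Sum = 0.052472
NSP = 361116 * 0.052472
= 18948.5647


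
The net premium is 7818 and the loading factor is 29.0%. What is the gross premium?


Gross = net * (1 + loading)
= 7818 * (1 + 0.29)
= 7818 * 1.29
= 10085.22


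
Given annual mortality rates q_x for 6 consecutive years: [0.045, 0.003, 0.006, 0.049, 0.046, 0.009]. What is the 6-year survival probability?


p_k = 1 - q_k for each year
Survival = product of (1 - q_k)
= 0.955 * 0.997 * 0.994 * 0.951 * 0.954 * 0.991
= 0.8509


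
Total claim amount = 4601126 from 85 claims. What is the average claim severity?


severity = total / number
= 4601126 / 85
= 54130.8941


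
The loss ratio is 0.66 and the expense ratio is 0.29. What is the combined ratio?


Combined ratio = loss ratio + expense ratio
= 0.66 + 0.29
= 0.95


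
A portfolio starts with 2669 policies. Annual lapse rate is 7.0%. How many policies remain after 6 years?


remaining = initial * (1 - lapse)^years
= 2669 * (1 - 0.07)^6
= 2669 * 0.64699
= 1726.8168


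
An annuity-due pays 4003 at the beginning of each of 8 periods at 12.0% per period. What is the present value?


PV_due = PMT * (1-(1+i)^(-n))/i * (1+i)
PV_immediate = 19885.462
PV_due = 19885.462 * 1.12
= 22271.7174


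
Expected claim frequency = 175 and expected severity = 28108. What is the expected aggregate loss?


E[S] = E[N] * E[X]
= 175 * 28108
= 4.9189e+06


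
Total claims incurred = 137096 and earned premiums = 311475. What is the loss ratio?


Loss ratio = claims / premiums
= 137096 / 311475
= 0.4402


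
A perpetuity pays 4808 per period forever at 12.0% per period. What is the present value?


PV = PMT / i
= 4808 / 0.12
= 40066.6667


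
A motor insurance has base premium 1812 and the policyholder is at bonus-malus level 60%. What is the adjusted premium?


adjusted = base * BM_level / 100
= 1812 * 60 / 100
= 1812 * 0.6
= 1087.2


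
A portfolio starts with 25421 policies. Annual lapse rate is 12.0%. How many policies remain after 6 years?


remaining = initial * (1 - lapse)^years
= 25421 * (1 - 0.12)^6
= 25421 * 0.464404
= 11805.6163


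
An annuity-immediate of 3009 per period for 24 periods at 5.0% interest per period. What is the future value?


FV = PMT * ((1+i)^n - 1) / i
= 3009 * ((1.05)^24 - 1) / 0.05
= 3009 * (3.2251 - 1) / 0.05
= 133906.5146


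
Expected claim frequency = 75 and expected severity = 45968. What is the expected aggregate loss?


E[S] = E[N] * E[X]
= 75 * 45968
= 3.4476e+06


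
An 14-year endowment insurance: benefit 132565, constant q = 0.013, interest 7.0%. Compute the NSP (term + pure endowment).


Term component = 14058.7701
Pure endowment = 14_p_x * v^14 * benefit = 0.832607 * 0.387817 * 132565 = 42805.1601
NSP = 56863.9302


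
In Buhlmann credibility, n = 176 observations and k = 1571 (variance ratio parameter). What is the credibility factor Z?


Z = n / (n + k)
= 176 / (176 + 1571)
= 176 / 1747
= 0.1007


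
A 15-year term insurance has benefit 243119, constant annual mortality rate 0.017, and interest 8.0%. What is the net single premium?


NSP = benefit * sum_{k=0}^{n-1} k_p_x * q * v^(k+1)
With constant q=0.017, v=0.925926
Sum = 0.132538
NSP = 243119 * 0.132538
= 32222.6231


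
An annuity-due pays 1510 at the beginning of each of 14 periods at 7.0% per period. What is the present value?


PV_due = PMT * (1-(1+i)^(-n))/i * (1+i)
PV_immediate = 13205.6567
PV_due = 13205.6567 * 1.07
= 14130.0526


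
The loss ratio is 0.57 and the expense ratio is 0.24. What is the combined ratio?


Combined ratio = loss ratio + expense ratio
= 0.57 + 0.24
= 0.81


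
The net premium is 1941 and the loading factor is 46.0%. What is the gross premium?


Gross = net * (1 + loading)
= 1941 * (1 + 0.46)
= 1941 * 1.46
= 2833.86


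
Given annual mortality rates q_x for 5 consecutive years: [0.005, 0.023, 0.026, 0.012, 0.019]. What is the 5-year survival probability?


p_k = 1 - q_k for each year
Survival = product of (1 - q_k)
= 0.995 * 0.977 * 0.974 * 0.988 * 0.981
= 0.9177


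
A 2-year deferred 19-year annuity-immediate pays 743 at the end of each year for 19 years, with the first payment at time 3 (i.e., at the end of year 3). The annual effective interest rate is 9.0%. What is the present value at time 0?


PV at time 2 of the 19-year annuity-immediate:
a_n = 743 * (1-(1+0.09)^(-19))/0.09 = 6649.9353
Discount back 2 years to time 0:
PV = 6649.9353 * (1+0.09)^(-2)
= 6649.9353 * 0.84168
= 5597.1175


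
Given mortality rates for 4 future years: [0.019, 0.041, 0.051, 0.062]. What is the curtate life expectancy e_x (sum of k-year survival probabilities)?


e_x = sum_{k=1}^{n} k_p_x
k_p_x values:
  1_p_x = 0.981
  2_p_x = 0.940779
  3_p_x = 0.892799
  4_p_x = 0.837446
e_x = 3.652


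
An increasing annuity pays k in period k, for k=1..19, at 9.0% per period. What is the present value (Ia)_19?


(Ia)_n = sum_{k=1}^{n} k * v^k, v = 1/(1+i)
v = 0.917431
Sum computed term by term:
(Ia)_19 = 67.3369


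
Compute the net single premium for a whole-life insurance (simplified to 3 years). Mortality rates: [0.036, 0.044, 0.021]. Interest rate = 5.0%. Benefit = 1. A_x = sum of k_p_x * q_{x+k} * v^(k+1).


v = 0.952381
Year 0: k_p_x=1.0, q=0.036, term=0.034286
Year 1: k_p_x=0.964, q=0.044, term=0.038473
Year 2: k_p_x=0.921584, q=0.021, term=0.016718
A_x = 0.0895


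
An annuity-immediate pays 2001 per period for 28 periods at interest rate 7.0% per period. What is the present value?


PV = PMT * (1 - (1+i)^(-n)) / i
= 2001 * (1 - (1+0.07)^(-28)) / 0.07
= 2001 * (1 - 0.150402) / 0.07
= 2001 * 12.137111
= 24286.3596


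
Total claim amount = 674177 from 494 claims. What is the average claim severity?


severity = total / number
= 674177 / 494
= 1364.7308
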